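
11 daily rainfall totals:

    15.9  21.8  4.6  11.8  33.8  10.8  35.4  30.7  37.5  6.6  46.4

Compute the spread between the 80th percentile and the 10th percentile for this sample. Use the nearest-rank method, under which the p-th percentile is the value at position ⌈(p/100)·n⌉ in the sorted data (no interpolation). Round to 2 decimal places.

Sorted: 4.6, 6.6, 10.8, 11.8, 15.9, 21.8, 30.7, 33.8, 35.4, 37.5, 46.4.
n = 11.
P10: rank ⌈10/100·11⌉ = 2 → 6.6.
P80: rank ⌈80/100·11⌉ = 9 → 35.4.
Difference: 35.4 − 6.6 = 28.8.

28.80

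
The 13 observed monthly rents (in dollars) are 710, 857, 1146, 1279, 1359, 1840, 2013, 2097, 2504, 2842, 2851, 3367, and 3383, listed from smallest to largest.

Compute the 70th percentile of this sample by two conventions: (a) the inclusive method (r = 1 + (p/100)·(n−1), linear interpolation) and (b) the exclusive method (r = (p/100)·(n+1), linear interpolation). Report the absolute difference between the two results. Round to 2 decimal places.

135.20

n = 13.
(a) r = 9.4; between ranks 9 (2504) and 10 (2842): 2639.2.
(b) r = 9.8; between ranks 9 (2504) and 10 (2842): 2774.4.
|2639.2 − 2774.4| = 135.2.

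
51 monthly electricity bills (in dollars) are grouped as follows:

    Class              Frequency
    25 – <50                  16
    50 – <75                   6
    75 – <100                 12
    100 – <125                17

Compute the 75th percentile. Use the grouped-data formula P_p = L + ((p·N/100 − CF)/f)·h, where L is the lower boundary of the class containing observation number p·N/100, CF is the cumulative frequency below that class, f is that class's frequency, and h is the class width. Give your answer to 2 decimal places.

N = 51; target position k = 75/100 · 51 = 38.25.
Cumulative frequencies: 16, 22, 34, 51.
Observation 38.25 falls in the class 100 – <125.
L = 100, CF = 34, f = 17, h = 25.
P75 = 100 + ((38.25 − 34)/17)·25 = 100 + 6.25 = 106.25.

106.25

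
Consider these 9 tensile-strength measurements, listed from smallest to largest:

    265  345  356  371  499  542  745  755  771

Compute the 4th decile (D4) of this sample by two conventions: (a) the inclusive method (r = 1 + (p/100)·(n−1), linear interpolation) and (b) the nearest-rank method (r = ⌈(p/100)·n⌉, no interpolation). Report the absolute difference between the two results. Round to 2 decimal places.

25.60

n = 9.
(a) r = 4.2; between ranks 4 (371) and 5 (499): 396.6.
(b) the nearest-rank method: rank 4 → 371.
|396.6 − 371| = 25.6.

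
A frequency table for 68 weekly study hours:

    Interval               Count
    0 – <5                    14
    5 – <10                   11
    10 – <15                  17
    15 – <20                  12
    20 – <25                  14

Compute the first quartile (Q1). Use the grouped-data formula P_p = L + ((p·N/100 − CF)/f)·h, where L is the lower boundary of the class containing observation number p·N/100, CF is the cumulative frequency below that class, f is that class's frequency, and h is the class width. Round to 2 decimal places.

6.36

N = 68; target position k = 25/100 · 68 = 17.
Cumulative frequencies: 14, 25, 42, 54, 68.
Observation 17 falls in the class 5 – <10.
L = 5, CF = 14, f = 11, h = 5.
P25 = 5 + ((17 − 14)/11)·5 = 5 + 1.36364 = 6.36364.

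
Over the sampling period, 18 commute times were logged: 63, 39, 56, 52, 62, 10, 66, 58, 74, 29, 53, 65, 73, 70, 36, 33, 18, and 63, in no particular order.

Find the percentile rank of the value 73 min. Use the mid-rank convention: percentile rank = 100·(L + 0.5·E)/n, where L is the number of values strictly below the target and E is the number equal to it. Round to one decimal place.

91.7

Sorted: 10, 18, 29, 33, 36, 39, 52, 53, 56, 58, 62, 63, 63, 65, 66, 70, 73, 74.
Count below 73: L = 16; count equal: E = 1; n = 18.
Percentile rank = 100·(16 + 0.5·1)/18 = 100·16.5/18 = 91.67.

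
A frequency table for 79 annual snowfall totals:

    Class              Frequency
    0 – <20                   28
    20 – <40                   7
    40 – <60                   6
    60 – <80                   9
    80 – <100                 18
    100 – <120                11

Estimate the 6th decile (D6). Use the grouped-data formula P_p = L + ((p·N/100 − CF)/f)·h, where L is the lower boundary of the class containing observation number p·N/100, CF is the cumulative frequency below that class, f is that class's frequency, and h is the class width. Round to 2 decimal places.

N = 79; target position k = 60/100 · 79 = 47.4.
Cumulative frequencies: 28, 35, 41, 50, 68, 79.
Observation 47.4 falls in the class 60 – <80.
L = 60, CF = 41, f = 9, h = 20.
P60 = 60 + ((47.4 − 41)/9)·20 = 60 + 14.2222 = 74.2222.

74.22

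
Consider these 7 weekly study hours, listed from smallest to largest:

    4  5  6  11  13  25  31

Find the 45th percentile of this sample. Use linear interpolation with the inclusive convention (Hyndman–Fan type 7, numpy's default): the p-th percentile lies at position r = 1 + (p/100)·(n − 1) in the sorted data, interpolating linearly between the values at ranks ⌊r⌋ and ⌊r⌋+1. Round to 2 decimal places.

n = 7.
r = 1 + (45/100)·(7 − 1) = 1 + 2.7 = 3.7.
Rank 3 is 6 and rank 4 is 11.
Interpolate: 6 + 0.7·(11 − 6) = 6 + 0.7·5 = 9.5.

9.50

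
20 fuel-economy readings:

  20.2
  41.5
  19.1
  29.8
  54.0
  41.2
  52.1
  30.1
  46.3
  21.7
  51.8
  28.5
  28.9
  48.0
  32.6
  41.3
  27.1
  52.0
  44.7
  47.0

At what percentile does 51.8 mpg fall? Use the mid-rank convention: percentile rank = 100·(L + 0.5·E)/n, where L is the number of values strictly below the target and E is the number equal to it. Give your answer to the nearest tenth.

Sorted: 19.1, 20.2, 21.7, 27.1, 28.5, 28.9, 29.8, 30.1, 32.6, 41.2, 41.3, 41.5, 44.7, 46.3, 47.0, 48.0, 51.8, 52.0, 52.1, 54.0.
Count below 51.8: L = 16; count equal: E = 1; n = 20.
Percentile rank = 100·(16 + 0.5·1)/20 = 100·16.5/20 = 82.5.

82.5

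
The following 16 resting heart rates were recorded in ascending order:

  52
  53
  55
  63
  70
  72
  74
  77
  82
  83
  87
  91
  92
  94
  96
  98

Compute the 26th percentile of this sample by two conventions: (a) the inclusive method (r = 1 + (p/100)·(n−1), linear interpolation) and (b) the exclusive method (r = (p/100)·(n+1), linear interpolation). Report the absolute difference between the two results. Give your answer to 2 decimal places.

3.36

n = 16.
(a) r = 4.9; between ranks 4 (63) and 5 (70): 69.3.
(b) r = 4.42; between ranks 4 (63) and 5 (70): 65.94.
|69.3 − 65.94| = 3.36.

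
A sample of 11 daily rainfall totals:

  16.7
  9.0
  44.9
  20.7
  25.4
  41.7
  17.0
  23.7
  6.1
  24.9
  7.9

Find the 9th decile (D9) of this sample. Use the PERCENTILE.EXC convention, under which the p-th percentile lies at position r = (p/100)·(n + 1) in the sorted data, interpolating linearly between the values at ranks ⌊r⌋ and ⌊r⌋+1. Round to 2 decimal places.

Sorted: 6.1, 7.9, 9.0, 16.7, 17.0, 20.7, 23.7, 24.9, 25.4, 41.7, 44.9.
n = 11.
r = (90/100)·(11 + 1) = 10.8.
Rank 10 is 41.7 and rank 11 is 44.9.
Interpolate: 41.7 + 0.8·(44.9 − 41.7) = 41.7 + 0.8·3.2 = 44.26.

44.26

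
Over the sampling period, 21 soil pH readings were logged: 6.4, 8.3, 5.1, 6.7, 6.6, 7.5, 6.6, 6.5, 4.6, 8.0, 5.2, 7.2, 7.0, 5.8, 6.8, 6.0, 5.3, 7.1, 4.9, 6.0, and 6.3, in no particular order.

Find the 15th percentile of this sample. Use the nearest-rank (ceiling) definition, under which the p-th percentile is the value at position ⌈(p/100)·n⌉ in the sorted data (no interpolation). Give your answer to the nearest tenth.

5.2

Sorted: 4.6, 4.9, 5.1, 5.2, 5.3, 5.8, 6.0, 6.0, 6.3, 6.4, 6.5, 6.6, 6.6, 6.7, 6.8, 7.0, 7.1, 7.2, 7.5, 8.0, 8.3.
n = 21.
Position = ⌈15/100 · 21⌉ = ⌈3.15⌉ = 4.
The value at rank 4 is 5.2.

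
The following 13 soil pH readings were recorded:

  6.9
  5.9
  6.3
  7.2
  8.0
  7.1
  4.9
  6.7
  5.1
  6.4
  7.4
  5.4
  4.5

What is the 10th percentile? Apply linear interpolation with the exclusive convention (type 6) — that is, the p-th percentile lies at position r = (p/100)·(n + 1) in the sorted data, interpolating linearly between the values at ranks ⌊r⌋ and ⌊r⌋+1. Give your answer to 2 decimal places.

Sorted: 4.5, 4.9, 5.1, 5.4, 5.9, 6.3, 6.4, 6.7, 6.9, 7.1, 7.2, 7.4, 8.0.
n = 13.
r = (10/100)·(13 + 1) = 1.4.
Rank 1 is 4.5 and rank 2 is 4.9.
Interpolate: 4.5 + 0.4·(4.9 − 4.5) = 4.5 + 0.4·0.4 = 4.66.

4.66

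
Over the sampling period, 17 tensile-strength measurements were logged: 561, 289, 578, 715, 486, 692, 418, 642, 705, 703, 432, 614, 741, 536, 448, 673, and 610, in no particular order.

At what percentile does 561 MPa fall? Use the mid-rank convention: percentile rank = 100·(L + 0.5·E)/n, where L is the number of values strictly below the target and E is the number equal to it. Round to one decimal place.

Sorted: 289, 418, 432, 448, 486, 536, 561, 578, 610, 614, 642, 673, 692, 703, 705, 715, 741.
Count below 561: L = 6; count equal: E = 1; n = 17.
Percentile rank = 100·(6 + 0.5·1)/17 = 100·6.5/17 = 38.24.

38.2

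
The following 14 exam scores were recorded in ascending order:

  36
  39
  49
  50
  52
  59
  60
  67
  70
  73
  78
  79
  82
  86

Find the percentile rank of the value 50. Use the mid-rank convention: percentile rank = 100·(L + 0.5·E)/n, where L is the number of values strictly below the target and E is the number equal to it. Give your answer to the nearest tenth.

Count below 50: L = 3; count equal: E = 1; n = 14.
Percentile rank = 100·(3 + 0.5·1)/14 = 100·3.5/14 = 25.

25.0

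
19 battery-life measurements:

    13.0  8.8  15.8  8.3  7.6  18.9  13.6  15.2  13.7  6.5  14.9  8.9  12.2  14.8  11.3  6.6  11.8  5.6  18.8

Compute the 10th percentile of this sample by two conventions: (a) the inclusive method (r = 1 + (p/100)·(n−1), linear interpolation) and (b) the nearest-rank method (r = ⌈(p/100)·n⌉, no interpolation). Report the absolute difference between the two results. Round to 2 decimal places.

Sorted: 5.6, 6.5, 6.6, 7.6, 8.3, 8.8, 8.9, 11.3, 11.8, 12.2, 13.0, 13.6, 13.7, 14.8, 14.9, 15.2, 15.8, 18.8, 18.9.
n = 19.
(a) r = 2.8; between ranks 2 (6.5) and 3 (6.6): 6.58.
(b) the nearest-rank method: rank 2 → 6.5.
|6.58 − 6.5| = 0.08.

0.08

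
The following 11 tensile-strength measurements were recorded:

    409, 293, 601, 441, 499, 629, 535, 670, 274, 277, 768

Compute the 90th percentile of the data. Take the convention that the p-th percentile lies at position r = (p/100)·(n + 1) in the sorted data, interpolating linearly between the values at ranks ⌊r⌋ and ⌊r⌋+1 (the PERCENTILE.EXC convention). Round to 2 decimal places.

748.40

Sorted: 274, 277, 293, 409, 441, 499, 535, 601, 629, 670, 768.
n = 11.
r = (90/100)·(11 + 1) = 10.8.
Rank 10 is 670 and rank 11 is 768.
Interpolate: 670 + 0.8·(768 − 670) = 670 + 0.8·98 = 748.4.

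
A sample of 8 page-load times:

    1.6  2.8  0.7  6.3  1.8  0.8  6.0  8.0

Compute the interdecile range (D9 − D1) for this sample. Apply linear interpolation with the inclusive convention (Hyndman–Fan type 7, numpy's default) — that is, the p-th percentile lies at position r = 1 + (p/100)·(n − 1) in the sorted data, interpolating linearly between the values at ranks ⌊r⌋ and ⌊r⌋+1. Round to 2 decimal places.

Sorted: 0.7, 0.8, 1.6, 1.8, 2.8, 6.0, 6.3, 8.0.
n = 8.
P10: r = 1.7; ranks 1–2 are 0.7, 0.8; interpolating gives 0.77.
P90: r = 7.3; ranks 7–8 are 6.3, 8.0; interpolating gives 6.81.
Difference: 6.81 − 0.77 = 6.04.

6.04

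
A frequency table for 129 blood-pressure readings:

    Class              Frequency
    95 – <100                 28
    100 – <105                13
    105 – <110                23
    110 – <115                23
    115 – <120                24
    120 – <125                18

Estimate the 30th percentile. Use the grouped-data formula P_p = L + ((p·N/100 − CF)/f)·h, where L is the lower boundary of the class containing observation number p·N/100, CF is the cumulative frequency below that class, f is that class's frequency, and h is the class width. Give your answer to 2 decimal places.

N = 129; target position k = 30/100 · 129 = 38.7.
Cumulative frequencies: 28, 41, 64, 87, 111, 129.
Observation 38.7 falls in the class 100 – <105.
L = 100, CF = 28, f = 13, h = 5.
P30 = 100 + ((38.7 − 28)/13)·5 = 100 + 4.11538 = 104.115.

104.12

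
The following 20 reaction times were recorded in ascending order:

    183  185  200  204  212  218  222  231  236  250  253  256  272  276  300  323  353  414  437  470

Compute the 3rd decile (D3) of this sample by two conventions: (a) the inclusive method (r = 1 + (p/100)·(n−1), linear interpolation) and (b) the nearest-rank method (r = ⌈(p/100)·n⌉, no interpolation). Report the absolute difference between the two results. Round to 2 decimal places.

2.80

n = 20.
(a) r = 6.7; between ranks 6 (218) and 7 (222): 220.8.
(b) the nearest-rank method: rank 6 → 218.
|220.8 − 218| = 2.8.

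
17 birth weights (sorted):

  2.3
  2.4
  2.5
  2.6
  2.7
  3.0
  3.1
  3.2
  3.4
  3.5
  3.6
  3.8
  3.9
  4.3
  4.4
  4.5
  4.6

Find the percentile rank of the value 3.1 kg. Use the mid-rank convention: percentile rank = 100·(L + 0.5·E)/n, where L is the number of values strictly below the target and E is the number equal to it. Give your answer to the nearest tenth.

Count below 3.1: L = 6; count equal: E = 1; n = 17.
Percentile rank = 100·(6 + 0.5·1)/17 = 100·6.5/17 = 38.24.

38.2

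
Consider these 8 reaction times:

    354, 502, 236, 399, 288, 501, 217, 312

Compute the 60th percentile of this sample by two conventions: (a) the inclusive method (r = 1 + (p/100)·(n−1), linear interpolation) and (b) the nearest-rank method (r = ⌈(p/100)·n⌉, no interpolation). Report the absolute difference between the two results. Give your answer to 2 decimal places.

Sorted: 217, 236, 288, 312, 354, 399, 501, 502.
n = 8.
(a) r = 5.2; between ranks 5 (354) and 6 (399): 363.
(b) the nearest-rank method: rank 5 → 354.
|363 − 354| = 9.

9.00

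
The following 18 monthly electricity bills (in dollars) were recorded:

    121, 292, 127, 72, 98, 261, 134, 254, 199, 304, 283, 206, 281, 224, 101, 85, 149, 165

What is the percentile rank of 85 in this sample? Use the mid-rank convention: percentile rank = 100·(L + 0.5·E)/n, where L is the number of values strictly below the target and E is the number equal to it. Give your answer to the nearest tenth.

Sorted: 72, 85, 98, 101, 121, 127, 134, 149, 165, 199, 206, 224, 254, 261, 281, 283, 292, 304.
Count below 85: L = 1; count equal: E = 1; n = 18.
Percentile rank = 100·(1 + 0.5·1)/18 = 100·1.5/18 = 8.333.

8.3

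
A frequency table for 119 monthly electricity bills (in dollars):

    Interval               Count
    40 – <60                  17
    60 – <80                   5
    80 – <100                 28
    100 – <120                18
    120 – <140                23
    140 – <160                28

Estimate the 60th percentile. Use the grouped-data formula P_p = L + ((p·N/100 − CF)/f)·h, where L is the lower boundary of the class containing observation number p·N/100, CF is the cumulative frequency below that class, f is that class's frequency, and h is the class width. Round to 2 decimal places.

122.96

N = 119; target position k = 60/100 · 119 = 71.4.
Cumulative frequencies: 17, 22, 50, 68, 91, 119.
Observation 71.4 falls in the class 120 – <140.
L = 120, CF = 68, f = 23, h = 20.
P60 = 120 + ((71.4 − 68)/23)·20 = 120 + 2.95652 = 122.957.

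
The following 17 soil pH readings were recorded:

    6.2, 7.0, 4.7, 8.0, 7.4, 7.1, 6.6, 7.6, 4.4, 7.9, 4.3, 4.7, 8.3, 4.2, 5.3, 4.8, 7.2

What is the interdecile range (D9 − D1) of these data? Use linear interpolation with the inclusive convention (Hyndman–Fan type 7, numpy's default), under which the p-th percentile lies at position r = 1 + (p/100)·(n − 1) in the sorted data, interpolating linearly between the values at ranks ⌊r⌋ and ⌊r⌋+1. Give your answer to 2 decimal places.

3.58

Sorted: 4.2, 4.3, 4.4, 4.7, 4.7, 4.8, 5.3, 6.2, 6.6, 7.0, 7.1, 7.2, 7.4, 7.6, 7.9, 8.0, 8.3.
n = 17.
P10: r = 2.6; ranks 2–3 are 4.3, 4.4; interpolating gives 4.36.
P90: r = 15.4; ranks 15–16 are 7.9, 8.0; interpolating gives 7.94.
Difference: 7.94 − 4.36 = 3.58.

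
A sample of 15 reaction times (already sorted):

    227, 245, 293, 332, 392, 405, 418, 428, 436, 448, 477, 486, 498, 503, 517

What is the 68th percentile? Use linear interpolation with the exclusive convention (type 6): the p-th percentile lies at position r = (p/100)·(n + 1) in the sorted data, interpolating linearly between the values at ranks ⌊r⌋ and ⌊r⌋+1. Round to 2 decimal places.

n = 15.
r = (68/100)·(15 + 1) = 10.88.
Rank 10 is 448 and rank 11 is 477.
Interpolate: 448 + 0.88·(477 − 448) = 448 + 0.88·29 = 473.52.

473.52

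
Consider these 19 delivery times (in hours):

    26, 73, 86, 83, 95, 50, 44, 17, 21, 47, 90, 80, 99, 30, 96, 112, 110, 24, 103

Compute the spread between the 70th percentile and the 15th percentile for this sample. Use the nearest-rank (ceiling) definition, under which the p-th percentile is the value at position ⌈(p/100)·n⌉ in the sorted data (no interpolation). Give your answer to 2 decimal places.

71.00

Sorted: 17, 21, 24, 26, 30, 44, 47, 50, 73, 80, 83, 86, 90, 95, 96, 99, 103, 110, 112.
n = 19.
P15: rank ⌈15/100·19⌉ = 3 → 24.
P70: rank ⌈70/100·19⌉ = 14 → 95.
Difference: 95 − 24 = 71.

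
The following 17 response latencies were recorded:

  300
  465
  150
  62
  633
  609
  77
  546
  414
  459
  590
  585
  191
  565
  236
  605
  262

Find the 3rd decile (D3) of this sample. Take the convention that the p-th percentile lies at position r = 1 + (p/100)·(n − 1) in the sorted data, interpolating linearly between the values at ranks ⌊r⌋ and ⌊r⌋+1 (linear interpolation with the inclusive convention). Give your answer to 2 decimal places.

256.80

Sorted: 62, 77, 150, 191, 236, 262, 300, 414, 459, 465, 546, 565, 585, 590, 605, 609, 633.
n = 17.
r = 1 + (30/100)·(17 − 1) = 1 + 4.8 = 5.8.
Rank 5 is 236 and rank 6 is 262.
Interpolate: 236 + 0.8·(262 − 236) = 236 + 0.8·26 = 256.8.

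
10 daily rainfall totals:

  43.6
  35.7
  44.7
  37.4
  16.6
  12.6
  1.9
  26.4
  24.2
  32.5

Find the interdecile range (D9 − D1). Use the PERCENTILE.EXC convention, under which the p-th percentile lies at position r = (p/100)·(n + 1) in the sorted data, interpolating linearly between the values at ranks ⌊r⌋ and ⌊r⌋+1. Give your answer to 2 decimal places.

Sorted: 1.9, 12.6, 16.6, 24.2, 26.4, 32.5, 35.7, 37.4, 43.6, 44.7.
n = 10.
P10: r = 1.1; ranks 1–2 are 1.9, 12.6; interpolating gives 2.97.
P90: r = 9.9; ranks 9–10 are 43.6, 44.7; interpolating gives 44.59.
Difference: 44.59 − 2.97 = 41.62.

41.62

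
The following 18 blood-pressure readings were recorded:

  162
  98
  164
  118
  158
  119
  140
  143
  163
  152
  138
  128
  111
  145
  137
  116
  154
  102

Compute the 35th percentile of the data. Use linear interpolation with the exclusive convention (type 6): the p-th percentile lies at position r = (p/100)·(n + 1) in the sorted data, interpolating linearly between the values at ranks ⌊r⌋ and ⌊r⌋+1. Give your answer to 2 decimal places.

Sorted: 98, 102, 111, 116, 118, 119, 128, 137, 138, 140, 143, 145, 152, 154, 158, 162, 163, 164.
n = 18.
r = (35/100)·(18 + 1) = 6.65.
Rank 6 is 119 and rank 7 is 128.
Interpolate: 119 + 0.65·(128 − 119) = 119 + 0.65·9 = 124.85.

124.85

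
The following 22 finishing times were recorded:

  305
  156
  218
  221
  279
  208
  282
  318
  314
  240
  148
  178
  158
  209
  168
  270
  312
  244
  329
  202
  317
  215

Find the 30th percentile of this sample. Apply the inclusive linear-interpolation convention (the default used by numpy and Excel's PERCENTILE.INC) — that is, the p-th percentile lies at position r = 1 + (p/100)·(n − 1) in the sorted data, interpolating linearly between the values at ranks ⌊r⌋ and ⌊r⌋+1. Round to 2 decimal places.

208.30

Sorted: 148, 156, 158, 168, 178, 202, 208, 209, 215, 218, 221, 240, 244, 270, 279, 282, 305, 312, 314, 317, 318, 329.
n = 22.
r = 1 + (30/100)·(22 − 1) = 1 + 6.3 = 7.3.
Rank 7 is 208 and rank 8 is 209.
Interpolate: 208 + 0.3·(209 − 208) = 208 + 0.3·1 = 208.3.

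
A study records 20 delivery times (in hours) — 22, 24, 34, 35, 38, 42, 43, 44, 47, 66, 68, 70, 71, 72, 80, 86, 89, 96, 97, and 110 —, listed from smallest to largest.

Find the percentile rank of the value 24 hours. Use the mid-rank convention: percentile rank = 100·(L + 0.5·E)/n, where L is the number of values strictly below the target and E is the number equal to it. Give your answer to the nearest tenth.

7.5

Count below 24: L = 1; count equal: E = 1; n = 20.
Percentile rank = 100·(1 + 0.5·1)/20 = 100·1.5/20 = 7.5.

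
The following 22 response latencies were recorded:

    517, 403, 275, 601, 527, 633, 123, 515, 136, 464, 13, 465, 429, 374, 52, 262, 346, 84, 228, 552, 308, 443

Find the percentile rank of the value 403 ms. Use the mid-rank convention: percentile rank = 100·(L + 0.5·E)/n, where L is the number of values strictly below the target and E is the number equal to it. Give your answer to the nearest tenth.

52.3

Sorted: 13, 52, 84, 123, 136, 228, 262, 275, 308, 346, 374, 403, 429, 443, 464, 465, 515, 517, 527, 552, 601, 633.
Count below 403: L = 11; count equal: E = 1; n = 22.
Percentile rank = 100·(11 + 0.5·1)/22 = 100·11.5/22 = 52.27.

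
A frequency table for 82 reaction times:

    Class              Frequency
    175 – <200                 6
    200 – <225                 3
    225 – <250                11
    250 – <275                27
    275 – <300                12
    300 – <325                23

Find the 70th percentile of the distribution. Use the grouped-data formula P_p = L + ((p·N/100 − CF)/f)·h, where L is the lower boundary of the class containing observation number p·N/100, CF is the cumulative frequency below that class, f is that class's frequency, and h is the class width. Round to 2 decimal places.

296.67

N = 82; target position k = 70/100 · 82 = 57.4.
Cumulative frequencies: 6, 9, 20, 47, 59, 82.
Observation 57.4 falls in the class 275 – <300.
L = 275, CF = 47, f = 12, h = 25.
P70 = 275 + ((57.4 − 47)/12)·25 = 275 + 21.6667 = 296.667.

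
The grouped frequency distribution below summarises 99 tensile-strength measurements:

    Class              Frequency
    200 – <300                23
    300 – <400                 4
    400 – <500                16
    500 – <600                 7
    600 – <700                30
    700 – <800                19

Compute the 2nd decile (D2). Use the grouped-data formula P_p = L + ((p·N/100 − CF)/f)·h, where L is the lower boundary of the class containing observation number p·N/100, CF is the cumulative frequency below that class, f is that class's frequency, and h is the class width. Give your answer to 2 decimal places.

N = 99; target position k = 20/100 · 99 = 19.8.
Cumulative frequencies: 23, 27, 43, 50, 80, 99.
Observation 19.8 falls in the class 200 – <300.
L = 200, CF = 0, f = 23, h = 100.
P20 = 200 + ((19.8 − 0)/23)·100 = 200 + 86.087 = 286.087.

286.09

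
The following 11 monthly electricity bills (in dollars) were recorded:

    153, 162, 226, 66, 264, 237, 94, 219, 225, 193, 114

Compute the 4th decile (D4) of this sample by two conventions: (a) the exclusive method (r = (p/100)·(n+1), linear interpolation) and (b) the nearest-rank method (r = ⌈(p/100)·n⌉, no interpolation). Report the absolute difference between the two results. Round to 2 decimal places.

1.80

Sorted: 66, 94, 114, 153, 162, 193, 219, 225, 226, 237, 264.
n = 11.
(a) r = 4.8; between ranks 4 (153) and 5 (162): 160.2.
(b) the nearest-rank method: rank 5 → 162.
|160.2 − 162| = 1.8.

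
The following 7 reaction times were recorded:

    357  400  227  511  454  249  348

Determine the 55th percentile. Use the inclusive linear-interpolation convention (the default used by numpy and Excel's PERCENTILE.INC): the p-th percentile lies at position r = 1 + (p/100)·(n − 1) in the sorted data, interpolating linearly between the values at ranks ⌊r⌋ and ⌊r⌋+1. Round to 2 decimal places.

Sorted: 227, 249, 348, 357, 400, 454, 511.
n = 7.
r = 1 + (55/100)·(7 − 1) = 1 + 3.3 = 4.3.
Rank 4 is 357 and rank 5 is 400.
Interpolate: 357 + 0.3·(400 − 357) = 357 + 0.3·43 = 369.9.

369.90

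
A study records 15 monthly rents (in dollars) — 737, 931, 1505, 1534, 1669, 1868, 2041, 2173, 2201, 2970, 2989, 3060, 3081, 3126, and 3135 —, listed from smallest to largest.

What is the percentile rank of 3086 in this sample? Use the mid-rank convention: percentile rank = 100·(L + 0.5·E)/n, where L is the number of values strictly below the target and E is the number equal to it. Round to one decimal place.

Count below 3086: L = 13; count equal: E = 0; n = 15.
Percentile rank = 100·(13 + 0.5·0)/15 = 100·13/15 = 86.67.

86.7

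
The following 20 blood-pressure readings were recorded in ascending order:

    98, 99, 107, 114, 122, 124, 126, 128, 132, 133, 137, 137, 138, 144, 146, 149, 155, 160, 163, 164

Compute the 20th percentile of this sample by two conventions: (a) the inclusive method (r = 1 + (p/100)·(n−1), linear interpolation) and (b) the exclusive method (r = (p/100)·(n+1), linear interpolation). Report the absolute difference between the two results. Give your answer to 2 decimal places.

n = 20.
(a) r = 4.8; between ranks 4 (114) and 5 (122): 120.4.
(b) r = 4.2; between ranks 4 (114) and 5 (122): 115.6.
|120.4 − 115.6| = 4.8.

4.80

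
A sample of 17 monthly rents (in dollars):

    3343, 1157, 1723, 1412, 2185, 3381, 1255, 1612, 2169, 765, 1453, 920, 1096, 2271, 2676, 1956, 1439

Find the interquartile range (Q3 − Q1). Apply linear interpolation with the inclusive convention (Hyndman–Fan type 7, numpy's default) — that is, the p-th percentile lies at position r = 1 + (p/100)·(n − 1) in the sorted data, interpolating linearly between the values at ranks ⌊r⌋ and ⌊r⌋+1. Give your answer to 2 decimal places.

Sorted: 765, 920, 1096, 1157, 1255, 1412, 1439, 1453, 1612, 1723, 1956, 2169, 2185, 2271, 2676, 3343, 3381.
n = 17.
P25: r = 5 (integer) → 1255.
P75: r = 13 (integer) → 2185.
Difference: 2185 − 1255 = 930.

930.00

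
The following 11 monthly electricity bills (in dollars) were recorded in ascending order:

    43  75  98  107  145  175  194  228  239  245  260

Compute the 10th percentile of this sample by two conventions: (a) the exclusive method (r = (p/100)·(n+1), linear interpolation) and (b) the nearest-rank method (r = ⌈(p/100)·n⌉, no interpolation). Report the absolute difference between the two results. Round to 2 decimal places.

n = 11.
(a) r = 1.2; between ranks 1 (43) and 2 (75): 49.4.
(b) the nearest-rank method: rank 2 → 75.
|49.4 − 75| = 25.6.

25.60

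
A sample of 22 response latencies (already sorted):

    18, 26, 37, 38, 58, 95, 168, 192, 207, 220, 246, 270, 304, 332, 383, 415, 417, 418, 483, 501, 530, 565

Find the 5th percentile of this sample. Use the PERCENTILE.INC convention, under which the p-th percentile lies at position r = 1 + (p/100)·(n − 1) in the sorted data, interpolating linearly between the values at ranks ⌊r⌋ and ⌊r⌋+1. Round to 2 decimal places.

n = 22.
r = 1 + (5/100)·(22 − 1) = 1 + 1.05 = 2.05.
Rank 2 is 26 and rank 3 is 37.
Interpolate: 26 + 0.05·(37 − 26) = 26 + 0.05·11 = 26.55.

26.55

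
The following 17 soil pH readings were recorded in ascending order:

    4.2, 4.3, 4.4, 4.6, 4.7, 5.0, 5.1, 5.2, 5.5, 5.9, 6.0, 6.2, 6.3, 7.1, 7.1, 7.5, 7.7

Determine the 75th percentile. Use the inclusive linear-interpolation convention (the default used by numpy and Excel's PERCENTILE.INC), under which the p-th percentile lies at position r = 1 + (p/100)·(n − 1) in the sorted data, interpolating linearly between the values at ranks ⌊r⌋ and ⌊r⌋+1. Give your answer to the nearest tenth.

6.3

n = 17.
r = 1 + (75/100)·(17 − 1) = 1 + 12 = 13.
r is an integer, so P75 is the value at rank 13: 6.3.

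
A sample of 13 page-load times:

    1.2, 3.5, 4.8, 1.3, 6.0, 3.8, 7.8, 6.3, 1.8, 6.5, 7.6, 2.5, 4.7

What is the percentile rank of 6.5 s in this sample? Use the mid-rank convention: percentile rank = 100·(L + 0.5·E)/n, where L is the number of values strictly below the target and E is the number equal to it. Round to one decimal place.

80.8

Sorted: 1.2, 1.3, 1.8, 2.5, 3.5, 3.8, 4.7, 4.8, 6.0, 6.3, 6.5, 7.6, 7.8.
Count below 6.5: L = 10; count equal: E = 1; n = 13.
Percentile rank = 100·(10 + 0.5·1)/13 = 100·10.5/13 = 80.77.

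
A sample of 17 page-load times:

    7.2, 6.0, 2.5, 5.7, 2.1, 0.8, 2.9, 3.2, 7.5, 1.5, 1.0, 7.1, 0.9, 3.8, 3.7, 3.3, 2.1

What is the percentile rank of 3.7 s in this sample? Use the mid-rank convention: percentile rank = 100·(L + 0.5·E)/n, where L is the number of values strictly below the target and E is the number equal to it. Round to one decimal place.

61.8

Sorted: 0.8, 0.9, 1.0, 1.5, 2.1, 2.1, 2.5, 2.9, 3.2, 3.3, 3.7, 3.8, 5.7, 6.0, 7.1, 7.2, 7.5.
Count below 3.7: L = 10; count equal: E = 1; n = 17.
Percentile rank = 100·(10 + 0.5·1)/17 = 100·10.5/17 = 61.76.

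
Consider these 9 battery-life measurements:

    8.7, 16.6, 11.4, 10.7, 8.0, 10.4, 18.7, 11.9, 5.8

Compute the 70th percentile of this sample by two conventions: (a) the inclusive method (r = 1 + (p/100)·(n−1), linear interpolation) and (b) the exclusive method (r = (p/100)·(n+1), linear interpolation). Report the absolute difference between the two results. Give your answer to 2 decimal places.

Sorted: 5.8, 8.0, 8.7, 10.4, 10.7, 11.4, 11.9, 16.6, 18.7.
n = 9.
(a) r = 6.6; between ranks 6 (11.4) and 7 (11.9): 11.7.
(b) r = 7 → value at rank 7 = 11.9.
|11.7 − 11.9| = 0.2.

0.20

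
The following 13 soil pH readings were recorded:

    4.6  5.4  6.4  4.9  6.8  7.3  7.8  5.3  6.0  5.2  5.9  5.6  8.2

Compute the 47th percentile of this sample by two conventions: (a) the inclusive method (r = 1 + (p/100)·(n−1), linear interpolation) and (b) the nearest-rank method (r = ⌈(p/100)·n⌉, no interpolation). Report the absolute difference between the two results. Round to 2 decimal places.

Sorted: 4.6, 4.9, 5.2, 5.3, 5.4, 5.6, 5.9, 6.0, 6.4, 6.8, 7.3, 7.8, 8.2.
n = 13.
(a) r = 6.64; between ranks 6 (5.6) and 7 (5.9): 5.792.
(b) the nearest-rank method: rank 7 → 5.9.
|5.792 − 5.9| = 0.108.

0.11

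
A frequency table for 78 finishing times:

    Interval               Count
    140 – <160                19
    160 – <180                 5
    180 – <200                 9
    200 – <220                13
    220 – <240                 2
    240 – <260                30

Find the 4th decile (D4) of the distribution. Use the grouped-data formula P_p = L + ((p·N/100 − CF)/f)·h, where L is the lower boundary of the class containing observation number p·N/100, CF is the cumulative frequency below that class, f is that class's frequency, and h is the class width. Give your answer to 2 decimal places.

N = 78; target position k = 40/100 · 78 = 31.2.
Cumulative frequencies: 19, 24, 33, 46, 48, 78.
Observation 31.2 falls in the class 180 – <200.
L = 180, CF = 24, f = 9, h = 20.
P40 = 180 + ((31.2 − 24)/9)·20 = 180 + 16 = 196.

196.00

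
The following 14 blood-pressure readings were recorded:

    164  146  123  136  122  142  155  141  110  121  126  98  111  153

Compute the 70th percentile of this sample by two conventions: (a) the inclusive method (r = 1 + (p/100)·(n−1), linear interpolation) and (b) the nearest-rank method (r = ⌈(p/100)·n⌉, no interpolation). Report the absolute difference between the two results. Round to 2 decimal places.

0.40

Sorted: 98, 110, 111, 121, 122, 123, 126, 136, 141, 142, 146, 153, 155, 164.
n = 14.
(a) r = 10.1; between ranks 10 (142) and 11 (146): 142.4.
(b) the nearest-rank method: rank 10 → 142.
|142.4 − 142| = 0.4.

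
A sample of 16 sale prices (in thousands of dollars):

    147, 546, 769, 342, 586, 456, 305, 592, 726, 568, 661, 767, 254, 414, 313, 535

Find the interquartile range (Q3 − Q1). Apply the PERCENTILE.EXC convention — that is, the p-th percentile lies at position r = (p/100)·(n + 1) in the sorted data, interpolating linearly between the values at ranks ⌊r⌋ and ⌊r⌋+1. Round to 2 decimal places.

Sorted: 147, 254, 305, 313, 342, 414, 456, 535, 546, 568, 586, 592, 661, 726, 767, 769.
n = 16.
P25: r = 4.25; ranks 4–5 are 313, 342; interpolating gives 320.25.
P75: r = 12.75; ranks 12–13 are 592, 661; interpolating gives 643.75.
Difference: 643.75 − 320.25 = 323.5.

323.50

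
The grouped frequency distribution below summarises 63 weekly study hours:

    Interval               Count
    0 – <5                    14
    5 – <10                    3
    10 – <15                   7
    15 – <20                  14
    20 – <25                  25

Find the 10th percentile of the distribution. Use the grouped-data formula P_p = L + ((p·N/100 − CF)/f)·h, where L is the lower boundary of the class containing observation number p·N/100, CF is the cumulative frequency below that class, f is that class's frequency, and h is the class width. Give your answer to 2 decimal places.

N = 63; target position k = 10/100 · 63 = 6.3.
Cumulative frequencies: 14, 17, 24, 38, 63.
Observation 6.3 falls in the class 0 – <5.
L = 0, CF = 0, f = 14, h = 5.
P10 = 0 + ((6.3 − 0)/14)·5 = 0 + 2.25 = 2.25.

2.25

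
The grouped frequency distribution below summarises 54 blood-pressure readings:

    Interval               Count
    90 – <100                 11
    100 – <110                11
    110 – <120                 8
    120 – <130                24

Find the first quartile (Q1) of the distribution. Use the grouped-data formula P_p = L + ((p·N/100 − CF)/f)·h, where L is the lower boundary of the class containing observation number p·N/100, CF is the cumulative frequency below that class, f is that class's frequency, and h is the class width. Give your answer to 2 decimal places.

102.27

N = 54; target position k = 25/100 · 54 = 13.5.
Cumulative frequencies: 11, 22, 30, 54.
Observation 13.5 falls in the class 100 – <110.
L = 100, CF = 11, f = 11, h = 10.
P25 = 100 + ((13.5 − 11)/11)·10 = 100 + 2.27273 = 102.273.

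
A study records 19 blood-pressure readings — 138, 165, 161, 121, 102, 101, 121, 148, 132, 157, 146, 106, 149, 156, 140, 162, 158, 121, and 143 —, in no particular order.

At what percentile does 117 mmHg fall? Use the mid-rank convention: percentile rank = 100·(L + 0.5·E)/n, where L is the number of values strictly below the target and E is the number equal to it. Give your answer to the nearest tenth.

Sorted: 101, 102, 106, 121, 121, 121, 132, 138, 140, 143, 146, 148, 149, 156, 157, 158, 161, 162, 165.
Count below 117: L = 3; count equal: E = 0; n = 19.
Percentile rank = 100·(3 + 0.5·0)/19 = 100·3/19 = 15.79.

15.8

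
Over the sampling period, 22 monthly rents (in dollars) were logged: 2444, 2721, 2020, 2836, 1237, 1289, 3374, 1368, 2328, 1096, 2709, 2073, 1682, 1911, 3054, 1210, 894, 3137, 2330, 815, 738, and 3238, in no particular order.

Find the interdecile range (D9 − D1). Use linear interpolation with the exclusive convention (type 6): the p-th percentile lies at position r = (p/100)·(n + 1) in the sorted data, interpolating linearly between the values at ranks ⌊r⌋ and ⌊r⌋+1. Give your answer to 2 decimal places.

Sorted: 738, 815, 894, 1096, 1210, 1237, 1289, 1368, 1682, 1911, 2020, 2073, 2328, 2330, 2444, 2709, 2721, 2836, 3054, 3137, 3238, 3374.
n = 22.
P10: r = 2.3; ranks 2–3 are 815, 894; interpolating gives 838.7.
P90: r = 20.7; ranks 20–21 are 3137, 3238; interpolating gives 3207.7.
Difference: 3207.7 − 838.7 = 2369.

2369.00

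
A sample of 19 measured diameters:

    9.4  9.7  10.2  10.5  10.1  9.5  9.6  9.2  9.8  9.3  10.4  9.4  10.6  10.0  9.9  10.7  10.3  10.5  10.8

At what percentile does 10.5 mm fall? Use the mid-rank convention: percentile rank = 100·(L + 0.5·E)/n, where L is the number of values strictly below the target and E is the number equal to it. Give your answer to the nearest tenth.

Sorted: 9.2, 9.3, 9.4, 9.4, 9.5, 9.6, 9.7, 9.8, 9.9, 10.0, 10.1, 10.2, 10.3, 10.4, 10.5, 10.5, 10.6, 10.7, 10.8.
Count below 10.5: L = 14; count equal: E = 2; n = 19.
Percentile rank = 100·(14 + 0.5·2)/19 = 100·15/19 = 78.95.

78.9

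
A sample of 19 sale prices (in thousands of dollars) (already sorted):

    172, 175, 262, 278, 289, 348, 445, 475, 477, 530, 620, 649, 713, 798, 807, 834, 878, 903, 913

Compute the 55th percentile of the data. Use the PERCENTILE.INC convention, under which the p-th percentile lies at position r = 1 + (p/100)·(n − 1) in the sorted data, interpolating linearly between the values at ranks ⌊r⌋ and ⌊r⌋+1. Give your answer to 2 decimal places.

n = 19.
r = 1 + (55/100)·(19 − 1) = 1 + 9.9 = 10.9.
Rank 10 is 530 and rank 11 is 620.
Interpolate: 530 + 0.9·(620 − 530) = 530 + 0.9·90 = 611.

611.00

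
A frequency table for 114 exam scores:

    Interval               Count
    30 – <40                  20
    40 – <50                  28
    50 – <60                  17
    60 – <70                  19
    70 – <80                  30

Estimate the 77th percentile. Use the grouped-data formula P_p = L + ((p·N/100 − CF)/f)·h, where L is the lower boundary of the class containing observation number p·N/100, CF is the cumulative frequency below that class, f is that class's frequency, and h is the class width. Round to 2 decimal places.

N = 114; target position k = 77/100 · 114 = 87.78.
Cumulative frequencies: 20, 48, 65, 84, 114.
Observation 87.78 falls in the class 70 – <80.
L = 70, CF = 84, f = 30, h = 10.
P77 = 70 + ((87.78 − 84)/30)·10 = 70 + 1.26 = 71.26.

71.26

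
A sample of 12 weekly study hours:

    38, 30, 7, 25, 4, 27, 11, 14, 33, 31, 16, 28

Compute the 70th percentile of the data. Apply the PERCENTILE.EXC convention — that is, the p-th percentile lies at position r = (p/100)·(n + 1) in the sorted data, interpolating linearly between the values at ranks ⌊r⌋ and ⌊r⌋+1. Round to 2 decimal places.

Sorted: 4, 7, 11, 14, 16, 25, 27, 28, 30, 31, 33, 38.
n = 12.
r = (70/100)·(12 + 1) = 9.1.
Rank 9 is 30 and rank 10 is 31.
Interpolate: 30 + 0.1·(31 − 30) = 30 + 0.1·1 = 30.1.

30.10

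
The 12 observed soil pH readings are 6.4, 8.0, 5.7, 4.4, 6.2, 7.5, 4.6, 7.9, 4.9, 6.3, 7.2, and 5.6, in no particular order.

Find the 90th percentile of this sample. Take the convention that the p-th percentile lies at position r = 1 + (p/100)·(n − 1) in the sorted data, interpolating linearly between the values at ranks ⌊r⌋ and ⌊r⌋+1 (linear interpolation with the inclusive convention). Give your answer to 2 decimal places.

7.86

Sorted: 4.4, 4.6, 4.9, 5.6, 5.7, 6.2, 6.3, 6.4, 7.2, 7.5, 7.9, 8.0.
n = 12.
r = 1 + (90/100)·(12 − 1) = 1 + 9.9 = 10.9.
Rank 10 is 7.5 and rank 11 is 7.9.
Interpolate: 7.5 + 0.9·(7.9 − 7.5) = 7.5 + 0.9·0.4 = 7.86.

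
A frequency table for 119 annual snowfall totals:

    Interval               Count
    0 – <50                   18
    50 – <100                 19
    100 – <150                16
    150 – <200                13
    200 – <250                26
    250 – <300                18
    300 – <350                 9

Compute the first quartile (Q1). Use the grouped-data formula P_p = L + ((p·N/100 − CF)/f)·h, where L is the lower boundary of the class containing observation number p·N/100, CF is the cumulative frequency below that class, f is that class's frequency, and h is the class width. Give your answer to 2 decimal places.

N = 119; target position k = 25/100 · 119 = 29.75.
Cumulative frequencies: 18, 37, 53, 66, 92, 110, 119.
Observation 29.75 falls in the class 50 – <100.
L = 50, CF = 18, f = 19, h = 50.
P25 = 50 + ((29.75 − 18)/19)·50 = 50 + 30.9211 = 80.9211.

80.92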